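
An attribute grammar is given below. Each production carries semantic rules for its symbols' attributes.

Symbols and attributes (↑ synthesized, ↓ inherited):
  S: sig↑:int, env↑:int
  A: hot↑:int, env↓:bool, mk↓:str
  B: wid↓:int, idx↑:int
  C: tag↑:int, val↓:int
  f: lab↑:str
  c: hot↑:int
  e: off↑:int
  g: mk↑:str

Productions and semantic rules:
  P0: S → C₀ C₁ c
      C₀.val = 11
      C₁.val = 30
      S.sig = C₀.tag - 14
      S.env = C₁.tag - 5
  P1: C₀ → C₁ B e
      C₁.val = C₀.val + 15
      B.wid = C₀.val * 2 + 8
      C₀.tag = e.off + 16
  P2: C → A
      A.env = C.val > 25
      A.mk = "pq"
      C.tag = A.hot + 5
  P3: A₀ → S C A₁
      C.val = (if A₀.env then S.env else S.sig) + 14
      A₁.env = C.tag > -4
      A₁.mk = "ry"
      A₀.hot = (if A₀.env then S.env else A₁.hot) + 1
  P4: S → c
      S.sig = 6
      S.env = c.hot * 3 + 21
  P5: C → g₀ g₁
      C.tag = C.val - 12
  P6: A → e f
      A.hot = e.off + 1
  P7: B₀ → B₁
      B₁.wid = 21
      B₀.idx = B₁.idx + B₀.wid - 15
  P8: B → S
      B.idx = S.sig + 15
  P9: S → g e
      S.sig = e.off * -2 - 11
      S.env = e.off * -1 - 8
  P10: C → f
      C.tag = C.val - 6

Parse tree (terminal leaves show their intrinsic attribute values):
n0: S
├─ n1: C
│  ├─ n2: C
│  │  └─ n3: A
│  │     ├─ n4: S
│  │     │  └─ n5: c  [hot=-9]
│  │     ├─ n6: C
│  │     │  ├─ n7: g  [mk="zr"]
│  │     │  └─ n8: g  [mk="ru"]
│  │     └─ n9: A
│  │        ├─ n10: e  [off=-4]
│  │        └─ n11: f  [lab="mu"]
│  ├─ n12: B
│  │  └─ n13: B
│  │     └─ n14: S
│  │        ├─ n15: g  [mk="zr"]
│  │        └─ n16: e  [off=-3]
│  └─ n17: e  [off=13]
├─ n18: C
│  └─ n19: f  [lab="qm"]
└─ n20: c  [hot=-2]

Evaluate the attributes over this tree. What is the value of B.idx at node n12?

1. n1.val = 11  [11]
2. n2.val = 26  [C₀.val + 15]
3. n3.env = true  [C.val > 25]
4. n3.mk = "pq"  ["pq"]
5. n5.hot = -9  [terminal]
6. n4.sig = 6  [6]
7. n4.env = -6  [c.hot * 3 + 21]
8. n6.val = 8  [(if A₀.env then S.env else S.sig) + 14]
9. n7.mk = "zr"  [terminal]
10. n8.mk = "ru"  [terminal]
11. n6.tag = -4  [C.val - 12]
12. n9.env = false  [C.tag > -4]
13. n9.mk = "ry"  ["ry"]
14. n10.off = -4  [terminal]
15. n11.lab = "mu"  [terminal]
16. n9.hot = -3  [e.off + 1]
17. n3.hot = -5  [(if A₀.env then S.env else A₁.hot) + 1]
18. n2.tag = 0  [A.hot + 5]
19. n12.wid = 30  [C₀.val * 2 + 8]
20. n13.wid = 21  [21]
21. n15.mk = "zr"  [terminal]
22. n16.off = -3  [terminal]
23. n14.sig = -5  [e.off * -2 - 11]
24. n14.env = -5  [e.off * -1 - 8]
25. n13.idx = 10  [S.sig + 15]
26. n12.idx = 25  [B₁.idx + B₀.wid - 15]
27. n17.off = 13  [terminal]
28. n1.tag = 29  [e.off + 16]
29. n18.val = 30  [30]
30. n19.lab = "qm"  [terminal]
31. n18.tag = 24  [C.val - 6]
32. n20.hot = -2  [terminal]
33. n0.sig = 15  [C₀.tag - 14]
34. n0.env = 19  [C₁.tag - 5]

25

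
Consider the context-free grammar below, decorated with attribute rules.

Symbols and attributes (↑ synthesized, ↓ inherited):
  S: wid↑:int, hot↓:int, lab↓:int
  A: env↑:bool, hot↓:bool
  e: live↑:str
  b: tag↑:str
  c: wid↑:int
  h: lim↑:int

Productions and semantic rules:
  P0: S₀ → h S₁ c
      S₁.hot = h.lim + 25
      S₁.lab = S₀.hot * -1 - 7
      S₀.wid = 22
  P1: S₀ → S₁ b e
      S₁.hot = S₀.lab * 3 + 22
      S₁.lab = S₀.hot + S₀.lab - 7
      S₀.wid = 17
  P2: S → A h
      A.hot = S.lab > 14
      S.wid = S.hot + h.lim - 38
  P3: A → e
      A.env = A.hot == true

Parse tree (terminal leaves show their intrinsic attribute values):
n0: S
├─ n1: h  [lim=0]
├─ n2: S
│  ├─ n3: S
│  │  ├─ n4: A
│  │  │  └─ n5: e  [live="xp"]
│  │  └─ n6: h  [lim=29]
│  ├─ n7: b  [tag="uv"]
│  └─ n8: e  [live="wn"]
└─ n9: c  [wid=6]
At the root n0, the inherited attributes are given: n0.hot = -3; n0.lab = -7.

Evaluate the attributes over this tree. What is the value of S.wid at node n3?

1. n0.hot = -3  [given at root]
2. n0.lab = -7  [given at root]
3. n1.lim = 0  [terminal]
4. n2.hot = 25  [h.lim + 25]
5. n2.lab = -4  [S₀.hot * -1 - 7]
6. n3.hot = 10  [S₀.lab * 3 + 22]
7. n3.lab = 14  [S₀.hot + S₀.lab - 7]
8. n4.hot = false  [S.lab > 14]
9. n5.live = "xp"  [terminal]
10. n4.env = false  [A.hot == true]
11. n6.lim = 29  [terminal]
12. n3.wid = 1  [S.hot + h.lim - 38]
13. n7.tag = "uv"  [terminal]
14. n8.live = "wn"  [terminal]
15. n2.wid = 17  [17]
16. n9.wid = 6  [terminal]
17. n0.wid = 22  [22]

1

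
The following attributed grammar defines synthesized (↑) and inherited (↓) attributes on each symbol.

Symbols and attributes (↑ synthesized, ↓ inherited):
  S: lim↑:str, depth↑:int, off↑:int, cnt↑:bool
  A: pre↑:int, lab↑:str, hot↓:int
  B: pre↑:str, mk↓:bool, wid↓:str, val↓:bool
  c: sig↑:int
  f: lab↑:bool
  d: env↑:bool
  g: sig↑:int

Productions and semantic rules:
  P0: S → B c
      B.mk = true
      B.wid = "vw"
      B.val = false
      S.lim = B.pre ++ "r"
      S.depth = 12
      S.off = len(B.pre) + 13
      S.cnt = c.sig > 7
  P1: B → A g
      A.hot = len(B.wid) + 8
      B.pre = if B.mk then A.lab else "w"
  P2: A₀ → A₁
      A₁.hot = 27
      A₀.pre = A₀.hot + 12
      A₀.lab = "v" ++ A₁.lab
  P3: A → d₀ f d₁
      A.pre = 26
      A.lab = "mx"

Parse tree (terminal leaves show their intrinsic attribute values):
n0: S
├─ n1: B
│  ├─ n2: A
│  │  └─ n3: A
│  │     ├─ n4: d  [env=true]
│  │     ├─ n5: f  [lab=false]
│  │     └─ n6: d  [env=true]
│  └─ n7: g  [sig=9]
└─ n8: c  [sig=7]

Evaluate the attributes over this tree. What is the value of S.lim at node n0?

1. n1.mk = true  [true]
2. n1.wid = "vw"  ["vw"]
3. n1.val = false  [false]
4. n2.hot = 10  [len(B.wid) + 8]
5. n3.hot = 27  [27]
6. n4.env = true  [terminal]
7. n5.lab = false  [terminal]
8. n6.env = true  [terminal]
9. n3.pre = 26  [26]
10. n3.lab = "mx"  ["mx"]
11. n2.pre = 22  [A₀.hot + 12]
12. n2.lab = "vmx"  ["v" ++ A₁.lab]
13. n7.sig = 9  [terminal]
14. n1.pre = "vmx"  [if B.mk then A.lab else "w"]
15. n8.sig = 7  [terminal]
16. n0.lim = "vmxr"  [B.pre ++ "r"]
17. n0.depth = 12  [12]
18. n0.off = 16  [len(B.pre) + 13]
19. n0.cnt = false  [c.sig > 7]

"vmxr"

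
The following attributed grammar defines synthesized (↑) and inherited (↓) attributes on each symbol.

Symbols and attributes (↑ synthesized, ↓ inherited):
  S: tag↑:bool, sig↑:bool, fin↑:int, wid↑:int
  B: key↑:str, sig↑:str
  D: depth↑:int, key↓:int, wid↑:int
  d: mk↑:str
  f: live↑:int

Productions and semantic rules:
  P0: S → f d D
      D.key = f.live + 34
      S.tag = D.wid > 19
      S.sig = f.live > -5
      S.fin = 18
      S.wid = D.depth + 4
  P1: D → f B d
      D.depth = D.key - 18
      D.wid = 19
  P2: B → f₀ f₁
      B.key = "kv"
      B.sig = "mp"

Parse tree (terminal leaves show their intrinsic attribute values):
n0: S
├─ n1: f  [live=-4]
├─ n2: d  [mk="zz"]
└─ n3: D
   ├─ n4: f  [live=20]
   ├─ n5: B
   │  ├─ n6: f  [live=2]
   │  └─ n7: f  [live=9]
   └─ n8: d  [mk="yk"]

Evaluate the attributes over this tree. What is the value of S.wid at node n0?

16

1. n1.live = -4  [terminal]
2. n2.mk = "zz"  [terminal]
3. n3.key = 30  [f.live + 34]
4. n4.live = 20  [terminal]
5. n6.live = 2  [terminal]
6. n7.live = 9  [terminal]
7. n5.key = "kv"  ["kv"]
8. n5.sig = "mp"  ["mp"]
9. n8.mk = "yk"  [terminal]
10. n3.depth = 12  [D.key - 18]
11. n3.wid = 19  [19]
12. n0.tag = false  [D.wid > 19]
13. n0.sig = true  [f.live > -5]
14. n0.fin = 18  [18]
15. n0.wid = 16  [D.depth + 4]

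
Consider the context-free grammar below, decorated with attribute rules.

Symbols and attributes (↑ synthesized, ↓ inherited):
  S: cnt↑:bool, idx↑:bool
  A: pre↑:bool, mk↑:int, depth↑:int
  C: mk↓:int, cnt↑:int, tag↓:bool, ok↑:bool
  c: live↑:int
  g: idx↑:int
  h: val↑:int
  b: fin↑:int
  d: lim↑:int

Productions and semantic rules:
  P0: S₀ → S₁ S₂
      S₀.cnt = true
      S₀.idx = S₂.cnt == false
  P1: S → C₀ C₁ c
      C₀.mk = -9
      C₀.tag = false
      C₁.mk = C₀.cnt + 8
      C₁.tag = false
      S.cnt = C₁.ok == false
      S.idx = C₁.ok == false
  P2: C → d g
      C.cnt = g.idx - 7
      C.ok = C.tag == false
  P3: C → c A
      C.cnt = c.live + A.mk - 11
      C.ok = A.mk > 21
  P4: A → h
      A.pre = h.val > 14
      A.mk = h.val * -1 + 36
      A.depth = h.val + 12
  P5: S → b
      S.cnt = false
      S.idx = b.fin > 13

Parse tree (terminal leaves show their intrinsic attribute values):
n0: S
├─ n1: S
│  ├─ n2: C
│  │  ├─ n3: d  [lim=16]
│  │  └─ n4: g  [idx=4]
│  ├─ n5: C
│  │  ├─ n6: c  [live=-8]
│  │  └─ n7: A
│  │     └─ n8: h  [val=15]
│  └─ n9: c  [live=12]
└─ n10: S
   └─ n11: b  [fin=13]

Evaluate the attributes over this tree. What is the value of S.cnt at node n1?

1. n2.mk = -9  [-9]
2. n2.tag = false  [false]
3. n3.lim = 16  [terminal]
4. n4.idx = 4  [terminal]
5. n2.cnt = -3  [g.idx - 7]
6. n2.ok = true  [C.tag == false]
7. n5.mk = 5  [C₀.cnt + 8]
8. n5.tag = false  [false]
9. n6.live = -8  [terminal]
10. n8.val = 15  [terminal]
11. n7.pre = true  [h.val > 14]
12. n7.mk = 21  [h.val * -1 + 36]
13. n7.depth = 27  [h.val + 12]
14. n5.cnt = 2  [c.live + A.mk - 11]
15. n5.ok = false  [A.mk > 21]
16. n9.live = 12  [terminal]
17. n1.cnt = true  [C₁.ok == false]
18. n1.idx = true  [C₁.ok == false]
19. n11.fin = 13  [terminal]
20. n10.cnt = false  [false]
21. n10.idx = false  [b.fin > 13]
22. n0.cnt = true  [true]
23. n0.idx = true  [S₂.cnt == false]

true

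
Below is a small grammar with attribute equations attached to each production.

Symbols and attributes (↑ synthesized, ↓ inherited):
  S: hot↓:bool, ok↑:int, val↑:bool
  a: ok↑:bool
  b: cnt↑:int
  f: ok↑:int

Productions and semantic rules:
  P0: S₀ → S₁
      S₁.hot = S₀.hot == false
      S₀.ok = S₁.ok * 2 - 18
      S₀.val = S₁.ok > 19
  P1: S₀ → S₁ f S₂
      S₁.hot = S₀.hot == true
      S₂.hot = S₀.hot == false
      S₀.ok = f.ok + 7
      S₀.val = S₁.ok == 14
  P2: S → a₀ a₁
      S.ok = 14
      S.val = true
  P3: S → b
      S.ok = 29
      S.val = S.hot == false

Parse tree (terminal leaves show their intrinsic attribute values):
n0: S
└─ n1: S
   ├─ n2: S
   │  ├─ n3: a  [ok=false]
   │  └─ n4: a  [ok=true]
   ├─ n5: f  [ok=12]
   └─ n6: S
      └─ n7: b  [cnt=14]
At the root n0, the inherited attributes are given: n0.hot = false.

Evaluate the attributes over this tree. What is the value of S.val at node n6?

1. n0.hot = false  [given at root]
2. n1.hot = true  [S₀.hot == false]
3. n2.hot = true  [S₀.hot == true]
4. n3.ok = false  [terminal]
5. n4.ok = true  [terminal]
6. n2.ok = 14  [14]
7. n2.val = true  [true]
8. n5.ok = 12  [terminal]
9. n6.hot = false  [S₀.hot == false]
10. n7.cnt = 14  [terminal]
11. n6.ok = 29  [29]
12. n6.val = true  [S.hot == false]
13. n1.ok = 19  [f.ok + 7]
14. n1.val = true  [S₁.ok == 14]
15. n0.ok = 20  [S₁.ok * 2 - 18]
16. n0.val = false  [S₁.ok > 19]

true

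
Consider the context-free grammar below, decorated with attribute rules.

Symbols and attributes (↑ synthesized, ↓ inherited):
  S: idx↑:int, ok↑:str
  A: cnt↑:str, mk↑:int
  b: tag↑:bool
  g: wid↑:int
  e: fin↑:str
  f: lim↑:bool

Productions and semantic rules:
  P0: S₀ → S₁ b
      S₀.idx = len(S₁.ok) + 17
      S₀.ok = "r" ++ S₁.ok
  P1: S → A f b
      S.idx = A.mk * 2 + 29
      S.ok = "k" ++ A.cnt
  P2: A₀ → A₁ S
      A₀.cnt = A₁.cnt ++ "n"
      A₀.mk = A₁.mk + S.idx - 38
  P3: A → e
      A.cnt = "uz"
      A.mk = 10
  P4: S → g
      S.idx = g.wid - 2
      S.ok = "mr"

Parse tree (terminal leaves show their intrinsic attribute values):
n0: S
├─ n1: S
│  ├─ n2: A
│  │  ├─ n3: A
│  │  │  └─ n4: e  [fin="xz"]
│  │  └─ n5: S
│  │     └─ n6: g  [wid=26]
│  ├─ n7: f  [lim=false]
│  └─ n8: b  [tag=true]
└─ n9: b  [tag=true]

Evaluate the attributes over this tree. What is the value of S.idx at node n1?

1. n4.fin = "xz"  [terminal]
2. n3.cnt = "uz"  ["uz"]
3. n3.mk = 10  [10]
4. n6.wid = 26  [terminal]
5. n5.idx = 24  [g.wid - 2]
6. n5.ok = "mr"  ["mr"]
7. n2.cnt = "uzn"  [A₁.cnt ++ "n"]
8. n2.mk = -4  [A₁.mk + S.idx - 38]
9. n7.lim = false  [terminal]
10. n8.tag = true  [terminal]
11. n1.idx = 21  [A.mk * 2 + 29]
12. n1.ok = "kuzn"  ["k" ++ A.cnt]
13. n9.tag = true  [terminal]
14. n0.idx = 21  [len(S₁.ok) + 17]
15. n0.ok = "rkuzn"  ["r" ++ S₁.ok]

21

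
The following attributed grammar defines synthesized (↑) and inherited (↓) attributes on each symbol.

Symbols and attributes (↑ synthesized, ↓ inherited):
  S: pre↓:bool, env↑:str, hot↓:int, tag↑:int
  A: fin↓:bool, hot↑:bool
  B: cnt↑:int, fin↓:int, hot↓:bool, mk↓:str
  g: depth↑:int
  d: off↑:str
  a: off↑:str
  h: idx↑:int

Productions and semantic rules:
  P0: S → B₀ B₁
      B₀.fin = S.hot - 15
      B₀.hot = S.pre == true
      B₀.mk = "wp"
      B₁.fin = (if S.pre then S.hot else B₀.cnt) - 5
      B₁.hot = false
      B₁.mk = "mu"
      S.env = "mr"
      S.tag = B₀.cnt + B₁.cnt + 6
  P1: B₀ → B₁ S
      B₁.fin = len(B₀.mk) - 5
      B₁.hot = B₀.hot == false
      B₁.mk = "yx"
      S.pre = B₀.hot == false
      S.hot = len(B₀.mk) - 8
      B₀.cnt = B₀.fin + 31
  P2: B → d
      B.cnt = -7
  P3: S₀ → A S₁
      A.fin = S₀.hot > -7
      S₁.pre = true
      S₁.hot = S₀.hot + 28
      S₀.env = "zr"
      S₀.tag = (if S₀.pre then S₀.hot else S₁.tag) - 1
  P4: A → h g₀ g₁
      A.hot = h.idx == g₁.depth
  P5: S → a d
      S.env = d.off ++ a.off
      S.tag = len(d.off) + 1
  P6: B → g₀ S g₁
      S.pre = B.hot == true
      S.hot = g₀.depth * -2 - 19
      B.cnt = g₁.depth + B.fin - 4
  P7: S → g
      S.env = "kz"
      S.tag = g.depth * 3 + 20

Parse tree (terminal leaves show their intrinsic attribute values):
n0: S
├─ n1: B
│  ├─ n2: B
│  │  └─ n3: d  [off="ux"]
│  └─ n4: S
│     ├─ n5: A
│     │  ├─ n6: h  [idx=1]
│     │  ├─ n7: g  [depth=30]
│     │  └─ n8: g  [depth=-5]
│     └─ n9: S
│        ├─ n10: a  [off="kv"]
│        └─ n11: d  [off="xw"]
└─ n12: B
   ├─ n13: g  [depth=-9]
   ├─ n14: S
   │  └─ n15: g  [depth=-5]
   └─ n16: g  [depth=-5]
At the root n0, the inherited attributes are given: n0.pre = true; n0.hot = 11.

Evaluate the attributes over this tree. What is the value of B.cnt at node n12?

-3

1. n0.pre = true  [given at root]
2. n0.hot = 11  [given at root]
3. n1.fin = -4  [S.hot - 15]
4. n1.hot = true  [S.pre == true]
5. n1.mk = "wp"  ["wp"]
6. n2.fin = -3  [len(B₀.mk) - 5]
7. n2.hot = false  [B₀.hot == false]
8. n2.mk = "yx"  ["yx"]
9. n3.off = "ux"  [terminal]
10. n2.cnt = -7  [-7]
11. n4.pre = false  [B₀.hot == false]
12. n4.hot = -6  [len(B₀.mk) - 8]
13. n5.fin = true  [S₀.hot > -7]
14. n6.idx = 1  [terminal]
15. n7.depth = 30  [terminal]
16. n8.depth = -5  [terminal]
17. n5.hot = false  [h.idx == g₁.depth]
18. n9.pre = true  [true]
19. n9.hot = 22  [S₀.hot + 28]
20. n10.off = "kv"  [terminal]
21. n11.off = "xw"  [terminal]
22. n9.env = "xwkv"  [d.off ++ a.off]
23. n9.tag = 3  [len(d.off) + 1]
24. n4.env = "zr"  ["zr"]
25. n4.tag = 2  [(if S₀.pre then S₀.hot else S₁.tag) - 1]
26. n1.cnt = 27  [B₀.fin + 31]
27. n12.fin = 6  [(if S.pre then S.hot else B₀.cnt) - 5]
28. n12.hot = false  [false]
29. n12.mk = "mu"  ["mu"]
30. n13.depth = -9  [terminal]
31. n14.pre = false  [B.hot == true]
32. n14.hot = -1  [g₀.depth * -2 - 19]
33. n15.depth = -5  [terminal]
34. n14.env = "kz"  ["kz"]
35. n14.tag = 5  [g.depth * 3 + 20]
36. n16.depth = -5  [terminal]
37. n12.cnt = -3  [g₁.depth + B.fin - 4]
38. n0.env = "mr"  ["mr"]
39. n0.tag = 30  [B₀.cnt + B₁.cnt + 6]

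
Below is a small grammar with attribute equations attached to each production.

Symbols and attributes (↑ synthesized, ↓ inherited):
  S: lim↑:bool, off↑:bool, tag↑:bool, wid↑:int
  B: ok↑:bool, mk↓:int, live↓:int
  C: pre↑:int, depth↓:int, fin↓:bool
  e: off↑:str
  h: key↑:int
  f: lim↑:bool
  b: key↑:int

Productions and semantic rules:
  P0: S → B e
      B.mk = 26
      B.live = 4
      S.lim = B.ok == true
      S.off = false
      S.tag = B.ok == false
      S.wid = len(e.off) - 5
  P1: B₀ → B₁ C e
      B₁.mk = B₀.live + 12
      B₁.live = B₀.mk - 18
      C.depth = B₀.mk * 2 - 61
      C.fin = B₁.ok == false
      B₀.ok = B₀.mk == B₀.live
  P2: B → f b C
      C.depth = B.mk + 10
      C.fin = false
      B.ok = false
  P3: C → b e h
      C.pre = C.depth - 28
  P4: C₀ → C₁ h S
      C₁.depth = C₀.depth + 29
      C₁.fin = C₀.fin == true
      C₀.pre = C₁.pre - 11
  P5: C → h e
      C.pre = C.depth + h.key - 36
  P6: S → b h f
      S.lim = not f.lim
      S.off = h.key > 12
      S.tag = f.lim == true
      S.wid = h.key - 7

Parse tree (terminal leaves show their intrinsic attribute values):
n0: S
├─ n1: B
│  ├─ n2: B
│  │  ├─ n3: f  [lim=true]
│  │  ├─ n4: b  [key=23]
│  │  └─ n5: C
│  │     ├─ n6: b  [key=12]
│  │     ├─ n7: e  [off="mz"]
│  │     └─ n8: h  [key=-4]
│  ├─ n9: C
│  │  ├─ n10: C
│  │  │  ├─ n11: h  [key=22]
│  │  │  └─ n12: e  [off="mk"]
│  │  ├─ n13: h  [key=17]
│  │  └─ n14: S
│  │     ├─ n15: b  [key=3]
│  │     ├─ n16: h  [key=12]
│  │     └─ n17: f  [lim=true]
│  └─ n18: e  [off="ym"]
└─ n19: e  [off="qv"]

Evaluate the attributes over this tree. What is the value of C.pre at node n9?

1. n1.mk = 26  [26]
2. n1.live = 4  [4]
3. n2.mk = 16  [B₀.live + 12]
4. n2.live = 8  [B₀.mk - 18]
5. n3.lim = true  [terminal]
6. n4.key = 23  [terminal]
7. n5.depth = 26  [B.mk + 10]
8. n5.fin = false  [false]
9. n6.key = 12  [terminal]
10. n7.off = "mz"  [terminal]
11. n8.key = -4  [terminal]
12. n5.pre = -2  [C.depth - 28]
13. n2.ok = false  [false]
14. n9.depth = -9  [B₀.mk * 2 - 61]
15. n9.fin = true  [B₁.ok == false]
16. n10.depth = 20  [C₀.depth + 29]
17. n10.fin = true  [C₀.fin == true]
18. n11.key = 22  [terminal]
19. n12.off = "mk"  [terminal]
20. n10.pre = 6  [C.depth + h.key - 36]
21. n13.key = 17  [terminal]
22. n15.key = 3  [terminal]
23. n16.key = 12  [terminal]
24. n17.lim = true  [terminal]
25. n14.lim = false  [not f.lim]
26. n14.off = false  [h.key > 12]
27. n14.tag = true  [f.lim == true]
28. n14.wid = 5  [h.key - 7]
29. n9.pre = -5  [C₁.pre - 11]
30. n18.off = "ym"  [terminal]
31. n1.ok = false  [B₀.mk == B₀.live]
32. n19.off = "qv"  [terminal]
33. n0.lim = false  [B.ok == true]
34. n0.off = false  [false]
35. n0.tag = true  [B.ok == false]
36. n0.wid = -3  [len(e.off) - 5]

-5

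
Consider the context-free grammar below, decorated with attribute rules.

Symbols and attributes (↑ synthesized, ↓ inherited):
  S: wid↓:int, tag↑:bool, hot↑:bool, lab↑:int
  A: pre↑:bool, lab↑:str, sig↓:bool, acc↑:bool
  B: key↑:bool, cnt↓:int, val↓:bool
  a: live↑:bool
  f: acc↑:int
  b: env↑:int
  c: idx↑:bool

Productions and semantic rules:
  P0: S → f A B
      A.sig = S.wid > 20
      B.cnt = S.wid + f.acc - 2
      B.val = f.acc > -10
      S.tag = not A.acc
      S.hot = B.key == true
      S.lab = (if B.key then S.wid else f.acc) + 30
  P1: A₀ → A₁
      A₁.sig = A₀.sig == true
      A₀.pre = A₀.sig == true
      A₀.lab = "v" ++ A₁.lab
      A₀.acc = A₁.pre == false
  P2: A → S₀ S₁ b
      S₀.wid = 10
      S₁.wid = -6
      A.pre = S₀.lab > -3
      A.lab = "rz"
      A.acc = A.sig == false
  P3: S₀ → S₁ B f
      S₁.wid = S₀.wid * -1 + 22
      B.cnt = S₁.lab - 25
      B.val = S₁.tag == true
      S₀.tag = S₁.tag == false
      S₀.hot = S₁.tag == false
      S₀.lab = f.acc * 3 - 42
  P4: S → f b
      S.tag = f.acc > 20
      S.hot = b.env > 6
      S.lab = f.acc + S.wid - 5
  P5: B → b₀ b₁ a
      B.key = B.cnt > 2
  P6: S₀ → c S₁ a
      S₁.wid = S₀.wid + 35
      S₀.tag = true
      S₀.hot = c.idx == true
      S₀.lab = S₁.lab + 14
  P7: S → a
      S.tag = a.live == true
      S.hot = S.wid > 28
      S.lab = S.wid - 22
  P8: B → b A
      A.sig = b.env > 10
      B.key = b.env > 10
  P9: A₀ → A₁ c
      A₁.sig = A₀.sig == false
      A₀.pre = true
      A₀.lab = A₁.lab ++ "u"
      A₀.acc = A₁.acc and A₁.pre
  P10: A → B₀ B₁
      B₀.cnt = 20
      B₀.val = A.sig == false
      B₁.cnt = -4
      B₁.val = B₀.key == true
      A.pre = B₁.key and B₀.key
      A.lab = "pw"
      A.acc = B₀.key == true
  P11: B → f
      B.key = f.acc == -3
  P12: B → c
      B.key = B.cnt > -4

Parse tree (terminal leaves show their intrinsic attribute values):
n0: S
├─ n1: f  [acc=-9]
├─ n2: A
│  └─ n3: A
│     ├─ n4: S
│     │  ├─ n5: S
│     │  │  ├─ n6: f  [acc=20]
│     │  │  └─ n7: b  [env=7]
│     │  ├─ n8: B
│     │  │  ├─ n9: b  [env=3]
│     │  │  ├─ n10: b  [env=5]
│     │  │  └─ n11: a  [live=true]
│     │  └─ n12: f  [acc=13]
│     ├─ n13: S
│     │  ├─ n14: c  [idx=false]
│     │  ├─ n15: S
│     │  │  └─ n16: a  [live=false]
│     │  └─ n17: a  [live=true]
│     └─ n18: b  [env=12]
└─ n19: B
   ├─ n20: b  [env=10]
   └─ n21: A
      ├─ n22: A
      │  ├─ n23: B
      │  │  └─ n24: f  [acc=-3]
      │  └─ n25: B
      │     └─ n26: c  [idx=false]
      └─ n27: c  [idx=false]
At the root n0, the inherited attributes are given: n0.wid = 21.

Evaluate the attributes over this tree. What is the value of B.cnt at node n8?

1. n0.wid = 21  [given at root]
2. n1.acc = -9  [terminal]
3. n2.sig = true  [S.wid > 20]
4. n3.sig = true  [A₀.sig == true]
5. n4.wid = 10  [10]
6. n5.wid = 12  [S₀.wid * -1 + 22]
7. n6.acc = 20  [terminal]
8. n7.env = 7  [terminal]
9. n5.tag = false  [f.acc > 20]
10. n5.hot = true  [b.env > 6]
11. n5.lab = 27  [f.acc + S.wid - 5]
12. n8.cnt = 2  [S₁.lab - 25]
13. n8.val = false  [S₁.tag == true]
14. n9.env = 3  [terminal]
15. n10.env = 5  [terminal]
16. n11.live = true  [terminal]
17. n8.key = false  [B.cnt > 2]
18. n12.acc = 13  [terminal]
19. n4.tag = true  [S₁.tag == false]
20. n4.hot = true  [S₁.tag == false]
21. n4.lab = -3  [f.acc * 3 - 42]
22. n13.wid = -6  [-6]
23. n14.idx = false  [terminal]
24. n15.wid = 29  [S₀.wid + 35]
25. n16.live = false  [terminal]
26. n15.tag = false  [a.live == true]
27. n15.hot = true  [S.wid > 28]
28. n15.lab = 7  [S.wid - 22]
29. n17.live = true  [terminal]
30. n13.tag = true  [true]
31. n13.hot = false  [c.idx == true]
32. n13.lab = 21  [S₁.lab + 14]
33. n18.env = 12  [terminal]
34. n3.pre = false  [S₀.lab > -3]
35. n3.lab = "rz"  ["rz"]
36. n3.acc = false  [A.sig == false]
37. n2.pre = true  [A₀.sig == true]
38. n2.lab = "vrz"  ["v" ++ A₁.lab]
39. n2.acc = true  [A₁.pre == false]
40. n19.cnt = 10  [S.wid + f.acc - 2]
41. n19.val = true  [f.acc > -10]
42. n20.env = 10  [terminal]
43. n21.sig = false  [b.env > 10]
44. n22.sig = true  [A₀.sig == false]
45. n23.cnt = 20  [20]
46. n23.val = false  [A.sig == false]
47. n24.acc = -3  [terminal]
48. n23.key = true  [f.acc == -3]
49. n25.cnt = -4  [-4]
50. n25.val = true  [B₀.key == true]
51. n26.idx = false  [terminal]
52. n25.key = false  [B.cnt > -4]
53. n22.pre = false  [B₁.key and B₀.key]
54. n22.lab = "pw"  ["pw"]
55. n22.acc = true  [B₀.key == true]
56. n27.idx = false  [terminal]
57. n21.pre = true  [true]
58. n21.lab = "pwu"  [A₁.lab ++ "u"]
59. n21.acc = false  [A₁.acc and A₁.pre]
60. n19.key = false  [b.env > 10]
61. n0.tag = false  [not A.acc]
62. n0.hot = false  [B.key == true]
63. n0.lab = 21  [(if B.key then S.wid else f.acc) + 30]

2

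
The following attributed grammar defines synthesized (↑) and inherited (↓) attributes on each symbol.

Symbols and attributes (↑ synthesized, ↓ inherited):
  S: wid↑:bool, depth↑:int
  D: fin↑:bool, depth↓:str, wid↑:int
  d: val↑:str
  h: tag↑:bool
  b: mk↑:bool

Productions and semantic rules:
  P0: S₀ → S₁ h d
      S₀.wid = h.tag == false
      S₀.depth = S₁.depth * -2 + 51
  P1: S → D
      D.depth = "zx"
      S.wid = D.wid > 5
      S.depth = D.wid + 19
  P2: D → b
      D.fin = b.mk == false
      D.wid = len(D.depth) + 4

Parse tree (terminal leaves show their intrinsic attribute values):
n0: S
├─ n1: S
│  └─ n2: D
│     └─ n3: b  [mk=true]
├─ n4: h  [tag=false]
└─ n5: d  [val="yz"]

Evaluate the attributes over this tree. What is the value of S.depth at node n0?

1

1. n2.depth = "zx"  ["zx"]
2. n3.mk = true  [terminal]
3. n2.fin = false  [b.mk == false]
4. n2.wid = 6  [len(D.depth) + 4]
5. n1.wid = true  [D.wid > 5]
6. n1.depth = 25  [D.wid + 19]
7. n4.tag = false  [terminal]
8. n5.val = "yz"  [terminal]
9. n0.wid = true  [h.tag == false]
10. n0.depth = 1  [S₁.depth * -2 + 51]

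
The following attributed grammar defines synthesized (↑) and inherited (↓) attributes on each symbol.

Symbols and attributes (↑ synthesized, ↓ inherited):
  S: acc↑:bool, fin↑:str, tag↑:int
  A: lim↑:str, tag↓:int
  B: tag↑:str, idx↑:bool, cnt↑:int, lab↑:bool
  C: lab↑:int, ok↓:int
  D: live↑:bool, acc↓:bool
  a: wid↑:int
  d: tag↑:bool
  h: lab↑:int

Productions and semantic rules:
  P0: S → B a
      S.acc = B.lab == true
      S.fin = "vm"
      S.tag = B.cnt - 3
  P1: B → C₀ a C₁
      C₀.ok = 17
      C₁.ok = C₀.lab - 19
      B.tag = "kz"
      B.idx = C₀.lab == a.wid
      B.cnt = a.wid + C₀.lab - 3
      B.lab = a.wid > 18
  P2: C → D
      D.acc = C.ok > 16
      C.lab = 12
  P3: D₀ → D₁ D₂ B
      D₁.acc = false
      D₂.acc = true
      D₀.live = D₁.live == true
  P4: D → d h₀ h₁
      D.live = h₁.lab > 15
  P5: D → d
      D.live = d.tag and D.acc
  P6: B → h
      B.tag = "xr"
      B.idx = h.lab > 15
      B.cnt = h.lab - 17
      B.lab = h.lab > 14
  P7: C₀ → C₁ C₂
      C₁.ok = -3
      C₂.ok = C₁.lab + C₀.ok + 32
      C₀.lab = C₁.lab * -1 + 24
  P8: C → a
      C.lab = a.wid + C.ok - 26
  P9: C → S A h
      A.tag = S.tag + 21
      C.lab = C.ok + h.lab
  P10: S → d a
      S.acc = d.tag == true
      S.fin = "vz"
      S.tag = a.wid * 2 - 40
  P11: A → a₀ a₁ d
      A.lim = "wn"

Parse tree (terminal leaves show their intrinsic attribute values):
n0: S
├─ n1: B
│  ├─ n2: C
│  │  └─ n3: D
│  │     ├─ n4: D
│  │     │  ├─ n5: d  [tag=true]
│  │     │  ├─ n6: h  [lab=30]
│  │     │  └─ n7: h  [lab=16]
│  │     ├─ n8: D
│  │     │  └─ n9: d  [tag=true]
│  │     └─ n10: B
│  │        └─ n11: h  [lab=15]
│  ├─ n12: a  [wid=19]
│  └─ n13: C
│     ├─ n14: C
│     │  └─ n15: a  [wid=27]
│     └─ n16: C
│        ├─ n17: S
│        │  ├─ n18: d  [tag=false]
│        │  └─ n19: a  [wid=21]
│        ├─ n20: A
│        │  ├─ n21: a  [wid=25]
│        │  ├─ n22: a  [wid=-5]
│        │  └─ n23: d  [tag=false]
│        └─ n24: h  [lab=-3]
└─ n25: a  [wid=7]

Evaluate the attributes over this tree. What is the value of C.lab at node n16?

1. n2.ok = 17  [17]
2. n3.acc = true  [C.ok > 16]
3. n4.acc = false  [false]
4. n5.tag = true  [terminal]
5. n6.lab = 30  [terminal]
6. n7.lab = 16  [terminal]
7. n4.live = true  [h₁.lab > 15]
8. n8.acc = true  [true]
9. n9.tag = true  [terminal]
10. n8.live = true  [d.tag and D.acc]
11. n11.lab = 15  [terminal]
12. n10.tag = "xr"  ["xr"]
13. n10.idx = false  [h.lab > 15]
14. n10.cnt = -2  [h.lab - 17]
15. n10.lab = true  [h.lab > 14]
16. n3.live = true  [D₁.live == true]
17. n2.lab = 12  [12]
18. n12.wid = 19  [terminal]
19. n13.ok = -7  [C₀.lab - 19]
20. n14.ok = -3  [-3]
21. n15.wid = 27  [terminal]
22. n14.lab = -2  [a.wid + C.ok - 26]
23. n16.ok = 23  [C₁.lab + C₀.ok + 32]
24. n18.tag = false  [terminal]
25. n19.wid = 21  [terminal]
26. n17.acc = false  [d.tag == true]
27. n17.fin = "vz"  ["vz"]
28. n17.tag = 2  [a.wid * 2 - 40]
29. n20.tag = 23  [S.tag + 21]
30. n21.wid = 25  [terminal]
31. n22.wid = -5  [terminal]
32. n23.tag = false  [terminal]
33. n20.lim = "wn"  ["wn"]
34. n24.lab = -3  [terminal]
35. n16.lab = 20  [C.ok + h.lab]
36. n13.lab = 26  [C₁.lab * -1 + 24]
37. n1.tag = "kz"  ["kz"]
38. n1.idx = false  [C₀.lab == a.wid]
39. n1.cnt = 28  [a.wid + C₀.lab - 3]
40. n1.lab = true  [a.wid > 18]
41. n25.wid = 7  [terminal]
42. n0.acc = true  [B.lab == true]
43. n0.fin = "vm"  ["vm"]
44. n0.tag = 25  [B.cnt - 3]

20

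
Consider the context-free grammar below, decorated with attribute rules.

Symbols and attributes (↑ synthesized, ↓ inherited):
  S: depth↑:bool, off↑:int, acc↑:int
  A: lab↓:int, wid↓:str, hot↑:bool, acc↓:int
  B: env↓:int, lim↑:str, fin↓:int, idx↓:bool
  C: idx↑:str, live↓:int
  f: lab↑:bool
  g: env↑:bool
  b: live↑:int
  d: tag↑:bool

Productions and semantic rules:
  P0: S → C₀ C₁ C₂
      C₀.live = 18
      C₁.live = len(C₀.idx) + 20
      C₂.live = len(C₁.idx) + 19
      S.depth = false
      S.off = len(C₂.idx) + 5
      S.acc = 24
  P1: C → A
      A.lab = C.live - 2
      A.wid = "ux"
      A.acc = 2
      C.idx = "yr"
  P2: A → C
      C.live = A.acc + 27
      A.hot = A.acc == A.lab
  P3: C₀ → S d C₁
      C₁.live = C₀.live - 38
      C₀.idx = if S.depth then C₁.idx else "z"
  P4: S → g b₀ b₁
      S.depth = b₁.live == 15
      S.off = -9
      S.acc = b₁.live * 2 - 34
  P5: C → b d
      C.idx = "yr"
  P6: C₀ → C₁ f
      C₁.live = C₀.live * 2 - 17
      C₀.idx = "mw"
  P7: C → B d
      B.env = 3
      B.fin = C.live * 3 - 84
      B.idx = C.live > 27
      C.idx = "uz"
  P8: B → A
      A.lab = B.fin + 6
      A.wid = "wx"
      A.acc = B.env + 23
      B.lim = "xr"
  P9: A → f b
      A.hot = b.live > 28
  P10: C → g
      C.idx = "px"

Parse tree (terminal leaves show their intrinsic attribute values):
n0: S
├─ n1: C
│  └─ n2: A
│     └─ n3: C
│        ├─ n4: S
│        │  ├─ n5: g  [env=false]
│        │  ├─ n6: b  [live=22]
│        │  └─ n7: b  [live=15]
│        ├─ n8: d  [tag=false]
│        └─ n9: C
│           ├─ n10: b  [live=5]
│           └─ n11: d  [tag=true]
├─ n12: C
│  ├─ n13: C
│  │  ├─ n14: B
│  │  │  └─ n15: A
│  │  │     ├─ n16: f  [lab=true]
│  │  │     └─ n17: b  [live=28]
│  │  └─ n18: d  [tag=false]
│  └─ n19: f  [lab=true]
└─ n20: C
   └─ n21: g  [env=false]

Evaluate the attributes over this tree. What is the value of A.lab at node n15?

3

1. n1.live = 18  [18]
2. n2.lab = 16  [C.live - 2]
3. n2.wid = "ux"  ["ux"]
4. n2.acc = 2  [2]
5. n3.live = 29  [A.acc + 27]
6. n5.env = false  [terminal]
7. n6.live = 22  [terminal]
8. n7.live = 15  [terminal]
9. n4.depth = true  [b₁.live == 15]
10. n4.off = -9  [-9]
11. n4.acc = -4  [b₁.live * 2 - 34]
12. n8.tag = false  [terminal]
13. n9.live = -9  [C₀.live - 38]
14. n10.live = 5  [terminal]
15. n11.tag = true  [terminal]
16. n9.idx = "yr"  ["yr"]
17. n3.idx = "yr"  [if S.depth then C₁.idx else "z"]
18. n2.hot = false  [A.acc == A.lab]
19. n1.idx = "yr"  ["yr"]
20. n12.live = 22  [len(C₀.idx) + 20]
21. n13.live = 27  [C₀.live * 2 - 17]
22. n14.env = 3  [3]
23. n14.fin = -3  [C.live * 3 - 84]
24. n14.idx = false  [C.live > 27]
25. n15.lab = 3  [B.fin + 6]
26. n15.wid = "wx"  ["wx"]
27. n15.acc = 26  [B.env + 23]
28. n16.lab = true  [terminal]
29. n17.live = 28  [terminal]
30. n15.hot = false  [b.live > 28]
31. n14.lim = "xr"  ["xr"]
32. n18.tag = false  [terminal]
33. n13.idx = "uz"  ["uz"]
34. n19.lab = true  [terminal]
35. n12.idx = "mw"  ["mw"]
36. n20.live = 21  [len(C₁.idx) + 19]
37. n21.env = false  [terminal]
38. n20.idx = "px"  ["px"]
39. n0.depth = false  [false]
40. n0.off = 7  [len(C₂.idx) + 5]
41. n0.acc = 24  [24]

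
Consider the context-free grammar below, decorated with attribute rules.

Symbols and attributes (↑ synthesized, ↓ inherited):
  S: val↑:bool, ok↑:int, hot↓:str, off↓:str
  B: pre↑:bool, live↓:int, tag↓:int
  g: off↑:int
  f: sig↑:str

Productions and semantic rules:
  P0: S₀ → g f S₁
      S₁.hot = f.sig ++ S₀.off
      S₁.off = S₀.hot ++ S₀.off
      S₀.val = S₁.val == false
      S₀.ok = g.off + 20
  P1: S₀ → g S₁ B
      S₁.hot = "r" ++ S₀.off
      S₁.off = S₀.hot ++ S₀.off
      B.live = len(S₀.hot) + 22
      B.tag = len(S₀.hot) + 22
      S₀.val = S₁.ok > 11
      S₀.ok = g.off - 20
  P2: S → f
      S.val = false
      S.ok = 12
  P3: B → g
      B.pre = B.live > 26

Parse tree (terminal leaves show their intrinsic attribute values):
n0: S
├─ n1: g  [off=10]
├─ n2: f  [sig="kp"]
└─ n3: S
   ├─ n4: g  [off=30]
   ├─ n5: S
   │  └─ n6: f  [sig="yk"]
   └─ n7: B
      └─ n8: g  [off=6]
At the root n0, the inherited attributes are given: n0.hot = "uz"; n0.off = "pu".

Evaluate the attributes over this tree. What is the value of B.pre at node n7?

false

1. n0.hot = "uz"  [given at root]
2. n0.off = "pu"  [given at root]
3. n1.off = 10  [terminal]
4. n2.sig = "kp"  [terminal]
5. n3.hot = "kppu"  [f.sig ++ S₀.off]
6. n3.off = "uzpu"  [S₀.hot ++ S₀.off]
7. n4.off = 30  [terminal]
8. n5.hot = "ruzpu"  ["r" ++ S₀.off]
9. n5.off = "kppuuzpu"  [S₀.hot ++ S₀.off]
10. n6.sig = "yk"  [terminal]
11. n5.val = false  [false]
12. n5.ok = 12  [12]
13. n7.live = 26  [len(S₀.hot) + 22]
14. n7.tag = 26  [len(S₀.hot) + 22]
15. n8.off = 6  [terminal]
16. n7.pre = false  [B.live > 26]
17. n3.val = true  [S₁.ok > 11]
18. n3.ok = 10  [g.off - 20]
19. n0.val = false  [S₁.val == false]
20. n0.ok = 30  [g.off + 20]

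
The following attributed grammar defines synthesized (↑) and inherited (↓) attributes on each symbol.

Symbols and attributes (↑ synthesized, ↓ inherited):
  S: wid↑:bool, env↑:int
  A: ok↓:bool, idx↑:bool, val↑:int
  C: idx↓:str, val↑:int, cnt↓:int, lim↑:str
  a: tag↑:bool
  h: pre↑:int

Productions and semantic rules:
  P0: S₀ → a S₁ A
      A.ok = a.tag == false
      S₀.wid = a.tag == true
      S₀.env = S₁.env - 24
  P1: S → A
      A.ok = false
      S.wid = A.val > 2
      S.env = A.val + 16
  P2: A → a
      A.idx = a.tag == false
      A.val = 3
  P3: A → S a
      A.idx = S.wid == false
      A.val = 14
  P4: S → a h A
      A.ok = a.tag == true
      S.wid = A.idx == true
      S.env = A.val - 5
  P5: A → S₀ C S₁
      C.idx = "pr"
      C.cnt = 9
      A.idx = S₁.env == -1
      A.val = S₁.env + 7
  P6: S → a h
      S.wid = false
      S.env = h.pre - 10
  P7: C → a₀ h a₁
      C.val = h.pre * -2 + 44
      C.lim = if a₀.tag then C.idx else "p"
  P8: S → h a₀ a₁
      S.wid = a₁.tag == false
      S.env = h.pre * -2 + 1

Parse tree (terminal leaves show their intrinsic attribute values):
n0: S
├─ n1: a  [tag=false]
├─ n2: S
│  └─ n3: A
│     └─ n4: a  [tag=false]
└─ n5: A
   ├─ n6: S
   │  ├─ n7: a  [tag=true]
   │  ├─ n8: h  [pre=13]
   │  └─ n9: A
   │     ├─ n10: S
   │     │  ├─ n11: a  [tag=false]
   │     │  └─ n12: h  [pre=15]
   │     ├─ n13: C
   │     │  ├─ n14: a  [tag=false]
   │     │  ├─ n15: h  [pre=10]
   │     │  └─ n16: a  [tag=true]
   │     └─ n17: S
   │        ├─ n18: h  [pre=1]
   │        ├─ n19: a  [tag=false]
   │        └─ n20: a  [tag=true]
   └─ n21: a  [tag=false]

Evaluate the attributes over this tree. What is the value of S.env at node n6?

1

1. n1.tag = false  [terminal]
2. n3.ok = false  [false]
3. n4.tag = false  [terminal]
4. n3.idx = true  [a.tag == false]
5. n3.val = 3  [3]
6. n2.wid = true  [A.val > 2]
7. n2.env = 19  [A.val + 16]
8. n5.ok = true  [a.tag == false]
9. n7.tag = true  [terminal]
10. n8.pre = 13  [terminal]
11. n9.ok = true  [a.tag == true]
12. n11.tag = false  [terminal]
13. n12.pre = 15  [terminal]
14. n10.wid = false  [false]
15. n10.env = 5  [h.pre - 10]
16. n13.idx = "pr"  ["pr"]
17. n13.cnt = 9  [9]
18. n14.tag = false  [terminal]
19. n15.pre = 10  [terminal]
20. n16.tag = true  [terminal]
21. n13.val = 24  [h.pre * -2 + 44]
22. n13.lim = "p"  [if a₀.tag then C.idx else "p"]
23. n18.pre = 1  [terminal]
24. n19.tag = false  [terminal]
25. n20.tag = true  [terminal]
26. n17.wid = false  [a₁.tag == false]
27. n17.env = -1  [h.pre * -2 + 1]
28. n9.idx = true  [S₁.env == -1]
29. n9.val = 6  [S₁.env + 7]
30. n6.wid = true  [A.idx == true]
31. n6.env = 1  [A.val - 5]
32. n21.tag = false  [terminal]
33. n5.idx = false  [S.wid == false]
34. n5.val = 14  [14]
35. n0.wid = false  [a.tag == true]
36. n0.env = -5  [S₁.env - 24]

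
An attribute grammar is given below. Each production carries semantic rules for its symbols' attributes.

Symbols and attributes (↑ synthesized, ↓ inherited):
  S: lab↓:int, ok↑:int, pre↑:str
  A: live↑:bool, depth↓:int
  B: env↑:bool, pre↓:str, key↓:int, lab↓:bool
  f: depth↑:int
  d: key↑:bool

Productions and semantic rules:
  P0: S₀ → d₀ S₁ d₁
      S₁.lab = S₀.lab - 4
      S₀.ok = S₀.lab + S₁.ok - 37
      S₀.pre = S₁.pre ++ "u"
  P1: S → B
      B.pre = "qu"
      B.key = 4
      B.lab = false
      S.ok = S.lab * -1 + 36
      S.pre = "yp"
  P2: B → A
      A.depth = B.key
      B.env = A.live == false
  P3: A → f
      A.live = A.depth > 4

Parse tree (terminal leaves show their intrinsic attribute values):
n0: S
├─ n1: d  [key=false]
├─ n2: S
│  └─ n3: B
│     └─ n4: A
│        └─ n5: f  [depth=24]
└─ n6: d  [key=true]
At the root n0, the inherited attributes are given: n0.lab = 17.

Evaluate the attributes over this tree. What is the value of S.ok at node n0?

3

1. n0.lab = 17  [given at root]
2. n1.key = false  [terminal]
3. n2.lab = 13  [S₀.lab - 4]
4. n3.pre = "qu"  ["qu"]
5. n3.key = 4  [4]
6. n3.lab = false  [false]
7. n4.depth = 4  [B.key]
8. n5.depth = 24  [terminal]
9. n4.live = false  [A.depth > 4]
10. n3.env = true  [A.live == false]
11. n2.ok = 23  [S.lab * -1 + 36]
12. n2.pre = "yp"  ["yp"]
13. n6.key = true  [terminal]
14. n0.ok = 3  [S₀.lab + S₁.ok - 37]
15. n0.pre = "ypu"  [S₁.pre ++ "u"]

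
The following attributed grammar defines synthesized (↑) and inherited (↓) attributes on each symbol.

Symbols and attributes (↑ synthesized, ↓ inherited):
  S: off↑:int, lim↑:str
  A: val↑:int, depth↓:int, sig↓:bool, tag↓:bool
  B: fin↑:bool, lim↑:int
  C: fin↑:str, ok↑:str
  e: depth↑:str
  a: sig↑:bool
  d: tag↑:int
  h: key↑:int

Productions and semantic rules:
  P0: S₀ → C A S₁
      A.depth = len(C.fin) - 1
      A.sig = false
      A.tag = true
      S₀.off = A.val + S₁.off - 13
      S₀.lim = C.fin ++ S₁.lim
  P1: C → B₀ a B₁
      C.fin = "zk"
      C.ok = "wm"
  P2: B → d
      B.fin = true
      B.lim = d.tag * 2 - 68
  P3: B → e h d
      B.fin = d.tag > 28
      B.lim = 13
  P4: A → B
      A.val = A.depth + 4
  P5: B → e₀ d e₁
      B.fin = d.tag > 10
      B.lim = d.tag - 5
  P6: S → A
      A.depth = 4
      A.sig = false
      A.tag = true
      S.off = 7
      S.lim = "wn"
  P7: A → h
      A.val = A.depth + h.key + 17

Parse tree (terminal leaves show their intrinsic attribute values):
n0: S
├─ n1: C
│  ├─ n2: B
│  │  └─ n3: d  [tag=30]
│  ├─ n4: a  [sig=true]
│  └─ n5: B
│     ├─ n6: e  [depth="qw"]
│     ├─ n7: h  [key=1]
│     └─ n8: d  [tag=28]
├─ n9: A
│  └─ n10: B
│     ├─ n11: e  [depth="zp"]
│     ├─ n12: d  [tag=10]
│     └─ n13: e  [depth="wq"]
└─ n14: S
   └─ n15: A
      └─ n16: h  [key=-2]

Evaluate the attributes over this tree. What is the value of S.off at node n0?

-1

1. n3.tag = 30  [terminal]
2. n2.fin = true  [true]
3. n2.lim = -8  [d.tag * 2 - 68]
4. n4.sig = true  [terminal]
5. n6.depth = "qw"  [terminal]
6. n7.key = 1  [terminal]
7. n8.tag = 28  [terminal]
8. n5.fin = false  [d.tag > 28]
9. n5.lim = 13  [13]
10. n1.fin = "zk"  ["zk"]
11. n1.ok = "wm"  ["wm"]
12. n9.depth = 1  [len(C.fin) - 1]
13. n9.sig = false  [false]
14. n9.tag = true  [true]
15. n11.depth = "zp"  [terminal]
16. n12.tag = 10  [terminal]
17. n13.depth = "wq"  [terminal]
18. n10.fin = false  [d.tag > 10]
19. n10.lim = 5  [d.tag - 5]
20. n9.val = 5  [A.depth + 4]
21. n15.depth = 4  [4]
22. n15.sig = false  [false]
23. n15.tag = true  [true]
24. n16.key = -2  [terminal]
25. n15.val = 19  [A.depth + h.key + 17]
26. n14.off = 7  [7]
27. n14.lim = "wn"  ["wn"]
28. n0.off = -1  [A.val + S₁.off - 13]
29. n0.lim = "zkwn"  [C.fin ++ S₁.lim]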